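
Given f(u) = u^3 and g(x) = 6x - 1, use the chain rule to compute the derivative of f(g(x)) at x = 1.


Using the chain rule: (f(g(x)))' = f'(g(x)) * g'(x)
First, find g(1):
g(1) = 6 * 1 - 1 = 5
Next, f'(u) = 3u^2
And g'(x) = 6
So f'(g(1)) * g'(1)
= 3 * 5^2 * 6
= 3 * 25 * 6
= 450

450


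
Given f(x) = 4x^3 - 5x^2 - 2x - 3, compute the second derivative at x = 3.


First derivative:
f'(x) = 12x^2 - 10x - 2
Second derivative:
f''(x) = 24x - 10
Substitute x = 3:
f''(3) = 24 * 3 - 10
= 72 - 10
= 62

62


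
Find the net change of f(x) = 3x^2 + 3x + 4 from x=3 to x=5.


Net change = f(b) - f(a)
f(x) = 3x^2 + 3x + 4
Compute f(5):
f(5) = 3 * 5^2 + 3 * 5 + 4
= 75 + 15 + 4
= 94
Compute f(3):
f(3) = 3 * 3^2 + 3 * 3 + 4
= 27 + 9 + 4
= 40
Net change = 94 - 40 = 54

54


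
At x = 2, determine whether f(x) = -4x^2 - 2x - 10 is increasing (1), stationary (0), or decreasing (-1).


Compute f'(x) to determine behavior:
f'(x) = -8x - 2
f'(2) = -8 * 2 - 2
= -16 - 2
= -18
Since f'(2) < 0, the function is decreasing (-1)

-1


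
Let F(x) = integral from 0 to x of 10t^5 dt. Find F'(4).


By the Fundamental Theorem of Calculus (Part 1):
If F(x) = integral from 0 to x of f(t) dt, then F'(x) = f(x)
Here f(t) = 10t^5
So F'(x) = 10x^5
Evaluate at x = 4:
F'(4) = 10 * 4^5
= 10 * 1024
= 10240

10240


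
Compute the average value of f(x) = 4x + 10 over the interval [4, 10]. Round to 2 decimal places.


Average value = 1/(b-a) * integral from a to b of f(x) dx
First compute the integral of 4x + 10:
F(x) = 2x^2 + 10x
F(10) = 2 * 100 + 10 * 10 = 300
F(4) = 2 * 16 + 10 * 4 = 72
Integral = 300 - 72 = 228
Average = 228 / (10 - 4) = 228 / 6
= 38 = 38.00

38.00


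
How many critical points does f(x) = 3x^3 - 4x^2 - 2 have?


Find where f'(x) = 0:
f(x) = 3x^3 - 4x^2 - 2
f'(x) = 9x^2 - 8x
This is a quadratic in x. Use the discriminant to count real roots.
Discriminant = (-8)^2 - 4 * 9 * 0
= 64 - 0
= 64
Since discriminant > 0, f'(x) = 0 has 2 real solutions.
Number of critical points: 2

2


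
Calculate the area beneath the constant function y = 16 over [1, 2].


The area under a constant function y = 16 is a rectangle.
Width = 2 - 1 = 1
Height = 16
Area = width * height
= 1 * 16
= 16

16


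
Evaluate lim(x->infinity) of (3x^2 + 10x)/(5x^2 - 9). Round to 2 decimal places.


For limits at infinity with equal-degree polynomials,
we compare leading coefficients.
Numerator leading term: 3x^2
Denominator leading term: 5x^2
Divide both by x^2:
lim = (3 + 10/x) / (5 - 9/x^2)
As x -> infinity, the 1/x and 1/x^2 terms vanish:
= 3/5 = 0.60

0.60


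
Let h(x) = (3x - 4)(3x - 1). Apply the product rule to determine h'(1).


Let u(x) = 3x - 4 and v(x) = 3x - 1
u'(x) = 3
v'(x) = 3
Product rule: h'(x) = u'(x)*v(x) + u(x)*v'(x)
= 3 * (3x - 1) + (3x - 4) * 3
At x = 1:
u(1) = 3 * 1 - 4 = -1
v(1) = 3 * 1 - 1 = 2
h'(1) = 3 * 2 + (-1) * 3
= 6 - 3
= 3

3


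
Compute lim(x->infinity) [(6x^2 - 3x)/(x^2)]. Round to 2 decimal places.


For limits at infinity with equal-degree polynomials,
we compare leading coefficients.
Numerator leading term: 6x^2
Denominator leading term: x^2
Divide both by x^2:
lim = (6 - 3/x) / (1)
As x -> infinity, the 1/x and 1/x^2 terms vanish:
= 6/1 = 6 = 6.00

6.00


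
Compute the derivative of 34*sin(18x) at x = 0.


Apply the chain rule to differentiate 34*sin(18x):
d/dx [34*sin(18x)]
= 34 * cos(18x) * d/dx(18x)
= 34 * 18 * cos(18x)
= 612 * cos(18x)
Evaluate at x = 0:
= 612 * cos(0)
= 612 * 1
= 612

612


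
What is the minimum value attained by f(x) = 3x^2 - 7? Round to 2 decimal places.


For a quadratic f(x) = ax^2 + bx + c with a > 0, the minimum is at the vertex.
Vertex x-coordinate: x = -b/(2a)
x = -(0) / (2 * 3)
x = 0/6 = 0
Substitute back to find the minimum value:
f(0) = 3 * 0^2 + 0 * 0 - 7
= 0 + 0 - 7
= -7 = -7.00

-7.00


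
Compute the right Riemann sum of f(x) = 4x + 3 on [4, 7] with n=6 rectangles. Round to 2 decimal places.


Right Riemann sum uses right endpoints of each subinterval.
Interval: [4, 7], n = 6
dx = (7 - 4) / 6 = 1/2
Right endpoints: [9/2, 5, 11/2, 6, 13/2, 7]
f values: [21, 23, 25, 27, 29, 31]
Sum = dx * (sum of f values)
= 1/2 * 156
= 78 = 78.00

78.00


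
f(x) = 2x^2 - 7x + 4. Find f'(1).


Differentiate term by term using power and sum rules:
f(x) = 2x^2 - 7x + 4
f'(x) = 4x - 7
Substitute x = 1:
f'(1) = 4 * 1 - 7
= 4 - 7
= -3

-3


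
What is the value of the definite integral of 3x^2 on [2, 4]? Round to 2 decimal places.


Find the antiderivative of 3x^2:
F(x) = 3/3 * x^3
Apply the Fundamental Theorem of Calculus:
F(4) - F(2)
= 3/3 * 4^3 - 3/3 * 2^3
= 3/3 * (64 - 8)
= 3/3 * 56
= 56 = 56.00

56.00


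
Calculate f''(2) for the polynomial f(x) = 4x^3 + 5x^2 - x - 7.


First derivative:
f'(x) = 12x^2 + 10x - 1
Second derivative:
f''(x) = 24x + 10
Substitute x = 2:
f''(2) = 24 * 2 + 10
= 48 + 10
= 58

58


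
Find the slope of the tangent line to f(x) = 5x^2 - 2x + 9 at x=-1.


The slope of the tangent line equals f'(x) at the point.
f(x) = 5x^2 - 2x + 9
f'(x) = 10x - 2
At x = -1:
f'(-1) = 10 * (-1) - 2
= -10 - 2
= -12

-12


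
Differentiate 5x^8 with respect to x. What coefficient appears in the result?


We apply the power rule: d/dx [ax^n] = a*n * x^(n-1)
d/dx [5x^8]
= 5 * 8 * x^(8-1)
= 40x^7
The coefficient is 40

40


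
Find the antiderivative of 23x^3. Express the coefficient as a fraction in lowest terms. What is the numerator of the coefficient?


Apply the power rule for integration:
integral of ax^n dx = a/(n+1) * x^(n+1) + C
integral of 23x^3 dx
= 23/4 * x^4 + C
The coefficient in lowest terms is 23/4, and its numerator is 23

23


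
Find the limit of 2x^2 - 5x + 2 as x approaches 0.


Since polynomials are continuous, we use direct substitution.
lim(x->0) of 2x^2 - 5x + 2
= 2 * 0^2 - 5 * 0 + 2
= 0 + 0 + 2
= 2

2


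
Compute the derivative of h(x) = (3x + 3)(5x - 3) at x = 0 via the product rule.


Let u(x) = 3x + 3 and v(x) = 5x - 3
u'(x) = 3
v'(x) = 5
Product rule: h'(x) = u'(x)*v(x) + u(x)*v'(x)
= 3 * (5x - 3) + (3x + 3) * 5
At x = 0:
u(0) = 3 * 0 + 3 = 3
v(0) = 5 * 0 - 3 = -3
h'(0) = 3 * (-3) + 3 * 5
= -9 + 15
= 6

6


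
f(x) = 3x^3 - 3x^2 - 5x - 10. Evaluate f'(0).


Differentiate f(x) = 3x^3 - 3x^2 - 5x - 10 term by term:
f'(x) = 9x^2 - 6x - 5
Substitute x = 0:
f'(0) = 9 * 0^2 - 6 * 0 - 5
= 0 + 0 - 5
= -5

-5


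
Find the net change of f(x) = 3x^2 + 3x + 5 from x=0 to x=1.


Net change = f(b) - f(a)
f(x) = 3x^2 + 3x + 5
Compute f(1):
f(1) = 3 * 1^2 + 3 * 1 + 5
= 3 + 3 + 5
= 11
Compute f(0):
f(0) = 3 * 0^2 + 3 * 0 + 5
= 0 + 0 + 5
= 5
Net change = 11 - 5 = 6

6


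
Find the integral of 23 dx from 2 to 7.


The integral of a constant k over [a, b] equals k * (b - a).
integral from 2 to 7 of 23 dx
= 23 * (7 - 2)
= 23 * 5
= 115

115


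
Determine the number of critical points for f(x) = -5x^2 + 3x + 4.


Find where f'(x) = 0:
f'(x) = -10x + 3
Set f'(x) = 0:
-10x + 3 = 0
x = -3 / (-10) = 3/10
This is a linear equation in x, so there is exactly one solution.
Number of critical points: 1

1


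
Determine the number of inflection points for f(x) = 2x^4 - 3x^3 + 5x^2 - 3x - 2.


Inflection points occur where f''(x) = 0 and concavity changes.
f(x) = 2x^4 - 3x^3 + 5x^2 - 3x - 2
f'(x) = 8x^3 - 9x^2 + 10x - 3
f''(x) = 24x^2 - 18x + 10
This is a quadratic in x. Use the discriminant to count real roots.
Discriminant = (-18)^2 - 4 * 24 * 10
= 324 - 960
= -636
Since discriminant < 0, f''(x) = 0 has no real solutions.
Number of inflection points: 0

0


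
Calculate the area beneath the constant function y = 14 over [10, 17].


The area under a constant function y = 14 is a rectangle.
Width = 17 - 10 = 7
Height = 14
Area = width * height
= 7 * 14
= 98

98


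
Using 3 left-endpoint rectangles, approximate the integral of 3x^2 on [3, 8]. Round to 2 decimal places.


Left Riemann sum uses left endpoints of each subinterval.
Interval: [3, 8], n = 3
dx = (8 - 3) / 3 = 5/3
Left endpoints: [3, 14/3, 19/3]
f values: [27, 196/3, 361/3]
Sum = dx * (sum of f values)
= 5/3 * 638/3
= 3190/9 ≈ 354.44

354.44


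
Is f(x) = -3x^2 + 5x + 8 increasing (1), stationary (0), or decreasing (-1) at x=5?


Compute f'(x) to determine behavior:
f'(x) = -6x + 5
f'(5) = -6 * 5 + 5
= -30 + 5
= -25
Since f'(5) < 0, the function is decreasing (-1)

-1


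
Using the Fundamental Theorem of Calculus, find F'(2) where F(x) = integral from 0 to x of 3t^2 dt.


By the Fundamental Theorem of Calculus (Part 1):
If F(x) = integral from 0 to x of f(t) dt, then F'(x) = f(x)
Here f(t) = 3t^2
So F'(x) = 3x^2
Evaluate at x = 2:
F'(2) = 3 * 2^2
= 3 * 4
= 12

12


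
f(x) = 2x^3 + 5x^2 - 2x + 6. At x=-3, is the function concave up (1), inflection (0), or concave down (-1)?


Concavity is determined by the sign of f''(x).
f(x) = 2x^3 + 5x^2 - 2x + 6
f'(x) = 6x^2 + 10x - 2
f''(x) = 12x + 10
f''(-3) = 12 * (-3) + 10
= -36 + 10
= -26
Since f''(-3) < 0, the function is concave down (-1)

-1


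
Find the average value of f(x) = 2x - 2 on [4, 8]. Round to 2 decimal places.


Average value = 1/(b-a) * integral from a to b of f(x) dx
First compute the integral of 2x - 2:
F(x) = x^2 - 2x
F(8) = 1 * 64 - 2 * 8 = 48
F(4) = 1 * 16 - 2 * 4 = 8
Integral = 48 - 8 = 40
Average = 40 / (8 - 4) = 40 / 4
= 10 = 10.00

10.00


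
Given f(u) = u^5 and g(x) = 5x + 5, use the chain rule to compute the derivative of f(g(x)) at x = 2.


Using the chain rule: (f(g(x)))' = f'(g(x)) * g'(x)
First, find g(2):
g(2) = 5 * 2 + 5 = 15
Next, f'(u) = 5u^4
And g'(x) = 5
So f'(g(2)) * g'(2)
= 5 * 15^4 * 5
= 5 * 50625 * 5
= 1265625

1265625


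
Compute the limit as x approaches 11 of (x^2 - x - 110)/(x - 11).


Direct substitution gives 0/0, so we factor the numerator.
Factor: (x^2 - x - 110) = (x - 11)(x + 10)
Cancel the common factor (x - 11):
(x^2 - x - 110)/(x - 11) = (x + 10)
Now substitute x = 11:
= (11) - (-10) = 21

21


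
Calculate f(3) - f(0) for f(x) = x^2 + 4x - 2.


Net change = f(b) - f(a)
f(x) = x^2 + 4x - 2
Compute f(3):
f(3) = 1 * 3^2 + 4 * 3 - 2
= 9 + 12 - 2
= 19
Compute f(0):
f(0) = 1 * 0^2 + 4 * 0 - 2
= 0 + 0 - 2
= -2
Net change = 19 - (-2) = 21

21


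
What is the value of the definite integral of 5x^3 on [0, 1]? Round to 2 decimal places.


Find the antiderivative of 5x^3:
F(x) = 5/4 * x^4
Apply the Fundamental Theorem of Calculus:
F(1) - F(0)
= 5/4 * 1^4 - 5/4 * 0^4
= 5/4 * (1 - 0)
= 5/4 * 1
= 5/4 = 1.25

1.25


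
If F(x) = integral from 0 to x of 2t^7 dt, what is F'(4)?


By the Fundamental Theorem of Calculus (Part 1):
If F(x) = integral from 0 to x of f(t) dt, then F'(x) = f(x)
Here f(t) = 2t^7
So F'(x) = 2x^7
Evaluate at x = 4:
F'(4) = 2 * 4^7
= 2 * 16384
= 32768

32768


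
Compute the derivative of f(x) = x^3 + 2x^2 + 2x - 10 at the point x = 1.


Differentiate f(x) = x^3 + 2x^2 + 2x - 10 term by term:
f'(x) = 3x^2 + 4x + 2
Substitute x = 1:
f'(1) = 3 * 1^2 + 4 * 1 + 2
= 3 + 4 + 2
= 9

9


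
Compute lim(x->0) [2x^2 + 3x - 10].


Since polynomials are continuous, we use direct substitution.
lim(x->0) of 2x^2 + 3x - 10
= 2 * 0^2 + 3 * 0 - 10
= 0 + 0 - 10
= -10

-10


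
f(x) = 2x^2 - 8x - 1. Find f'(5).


Differentiate term by term using power and sum rules:
f(x) = 2x^2 - 8x - 1
f'(x) = 4x - 8
Substitute x = 5:
f'(5) = 4 * 5 - 8
= 20 - 8
= 12

12


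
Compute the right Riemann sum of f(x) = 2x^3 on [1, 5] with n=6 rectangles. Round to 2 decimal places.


Right Riemann sum uses right endpoints of each subinterval.
Interval: [1, 5], n = 6
dx = (5 - 1) / 6 = 2/3
Right endpoints: [5/3, 7/3, 3, 11/3, 13/3, 5]
f values: [250/27, 686/27, 54, 2662/27, 4394/27, 250]
Sum = dx * (sum of f values)
= 2/3 * 600
= 400 = 400.00

400.00


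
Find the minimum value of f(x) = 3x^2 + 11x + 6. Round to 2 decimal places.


For a quadratic f(x) = ax^2 + bx + c with a > 0, the minimum is at the vertex.
Vertex x-coordinate: x = -b/(2a)
x = -(11) / (2 * 3)
x = -11/6
Substitute back to find the minimum value:
f(-11/6) = 3 * (-11/6)^2 + 11 * (-11/6) + 6
= 121/12 - 121/6 + 6
= -49/12 ≈ -4.08

-4.08


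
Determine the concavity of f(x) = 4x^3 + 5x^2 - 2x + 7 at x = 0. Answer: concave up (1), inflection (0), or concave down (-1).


Concavity is determined by the sign of f''(x).
f(x) = 4x^3 + 5x^2 - 2x + 7
f'(x) = 12x^2 + 10x - 2
f''(x) = 24x + 10
f''(0) = 24 * 0 + 10
= 0 + 10
= 10
Since f''(0) > 0, the function is concave up (1)

1


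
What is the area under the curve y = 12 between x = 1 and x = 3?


The area under a constant function y = 12 is a rectangle.
Width = 3 - 1 = 2
Height = 12
Area = width * height
= 2 * 12
= 24

24


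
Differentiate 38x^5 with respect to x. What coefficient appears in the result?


We apply the power rule: d/dx [ax^n] = a*n * x^(n-1)
d/dx [38x^5]
= 38 * 5 * x^(5-1)
= 190x^4
The coefficient is 190

190


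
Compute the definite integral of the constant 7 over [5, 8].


The integral of a constant k over [a, b] equals k * (b - a).
integral from 5 to 8 of 7 dx
= 7 * (8 - 5)
= 7 * 3
= 21

21


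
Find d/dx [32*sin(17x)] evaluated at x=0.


Apply the chain rule to differentiate 32*sin(17x):
d/dx [32*sin(17x)]
= 32 * cos(17x) * d/dx(17x)
= 32 * 17 * cos(17x)
= 544 * cos(17x)
Evaluate at x = 0:
= 544 * cos(0)
= 544 * 1
= 544

544


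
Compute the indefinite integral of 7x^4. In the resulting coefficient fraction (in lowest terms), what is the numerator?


Apply the power rule for integration:
integral of ax^n dx = a/(n+1) * x^(n+1) + C
integral of 7x^4 dx
= 7/5 * x^5 + C
The coefficient in lowest terms is 7/5, and its numerator is 7

7


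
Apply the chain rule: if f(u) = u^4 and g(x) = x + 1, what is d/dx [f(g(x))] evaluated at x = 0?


Using the chain rule: (f(g(x)))' = f'(g(x)) * g'(x)
First, find g(0):
g(0) = 1 * 0 + 1 = 1
Next, f'(u) = 4u^3
And g'(x) = 1
So f'(g(0)) * g'(0)
= 4 * 1^3 * 1
= 4 * 1 * 1
= 4

4


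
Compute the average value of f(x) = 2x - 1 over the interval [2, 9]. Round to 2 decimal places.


Average value = 1/(b-a) * integral from a to b of f(x) dx
First compute the integral of 2x - 1:
F(x) = x^2 - x
F(9) = 1 * 81 - 1 * 9 = 72
F(2) = 1 * 4 - 1 * 2 = 2
Integral = 72 - 2 = 70
Average = 70 / (9 - 2) = 70 / 7
= 10 = 10.00

10.00


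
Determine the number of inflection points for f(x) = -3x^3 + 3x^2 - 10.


Inflection points occur where f''(x) = 0 and concavity changes.
f(x) = -3x^3 + 3x^2 - 10
f'(x) = -9x^2 + 6x
f''(x) = -18x + 6
Set f''(x) = 0:
-18x + 6 = 0
x = -6 / (-18) = 1/3
Since f''(x) is linear (degree 1), it changes sign at this point.
Therefore there is exactly 1 inflection point.

1


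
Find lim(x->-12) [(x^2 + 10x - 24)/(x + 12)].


Direct substitution gives 0/0, so we factor the numerator.
Factor: (x^2 + 10x - 24) = (x + 12)(x - 2)
Cancel the common factor (x + 12):
(x^2 + 10x - 24)/(x + 12) = (x - 2)
Now substitute x = -12:
= (-12) - (2) = -14

-14


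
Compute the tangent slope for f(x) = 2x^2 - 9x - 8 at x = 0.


The slope of the tangent line equals f'(x) at the point.
f(x) = 2x^2 - 9x - 8
f'(x) = 4x - 9
At x = 0:
f'(0) = 4 * 0 - 9
= 0 - 9
= -9

-9


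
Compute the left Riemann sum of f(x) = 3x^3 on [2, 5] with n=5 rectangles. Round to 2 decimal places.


Left Riemann sum uses left endpoints of each subinterval.
Interval: [2, 5], n = 5
dx = (5 - 2) / 5 = 3/5
Left endpoints: [2, 13/5, 16/5, 19/5, 22/5]
f values: [24, 6591/125, 12288/125, 20577/125, 31944/125]
Sum = dx * (sum of f values)
= 3/5 * 2976/5
= 8928/25 = 357.12

357.12


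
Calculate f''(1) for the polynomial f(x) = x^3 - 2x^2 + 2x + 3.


First derivative:
f'(x) = 3x^2 - 4x + 2
Second derivative:
f''(x) = 6x - 4
Substitute x = 1:
f''(1) = 6 * 1 - 4
= 6 - 4
= 2

2


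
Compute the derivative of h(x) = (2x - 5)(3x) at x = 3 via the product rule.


Let u(x) = 2x - 5 and v(x) = 3x
u'(x) = 2
v'(x) = 3
Product rule: h'(x) = u'(x)*v(x) + u(x)*v'(x)
= 2 * (3x) + (2x - 5) * 3
At x = 3:
u(3) = 2 * 3 - 5 = 1
v(3) = 3 * 3 + 0 = 9
h'(3) = 2 * 9 + 1 * 3
= 18 + 3
= 21

21


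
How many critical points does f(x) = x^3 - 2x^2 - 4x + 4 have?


Find where f'(x) = 0:
f(x) = x^3 - 2x^2 - 4x + 4
f'(x) = 3x^2 - 4x - 4
This is a quadratic in x. Use the discriminant to count real roots.
Discriminant = (-4)^2 - 4 * 3 * (-4)
= 16 - (-48)
= 64
Since discriminant > 0, f'(x) = 0 has 2 real solutions.
Number of critical points: 2

2


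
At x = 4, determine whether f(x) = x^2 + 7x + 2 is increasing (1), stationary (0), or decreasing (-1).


Compute f'(x) to determine behavior:
f'(x) = 2x + 7
f'(4) = 2 * 4 + 7
= 8 + 7
= 15
Since f'(4) > 0, the function is increasing (1)

1


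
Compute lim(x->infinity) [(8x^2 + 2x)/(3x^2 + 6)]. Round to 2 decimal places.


For limits at infinity with equal-degree polynomials,
we compare leading coefficients.
Numerator leading term: 8x^2
Denominator leading term: 3x^2
Divide both by x^2:
lim = (8 + 2/x) / (3 + 6/x^2)
As x -> infinity, the 1/x and 1/x^2 terms vanish:
= 8/3 ≈ 2.67

2.67


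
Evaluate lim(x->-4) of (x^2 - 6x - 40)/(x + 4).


Direct substitution gives 0/0, so we factor the numerator.
Factor: (x^2 - 6x - 40) = (x + 4)(x - 10)
Cancel the common factor (x + 4):
(x^2 - 6x - 40)/(x + 4) = (x - 10)
Now substitute x = -4:
= (-4) - (10) = -14

-14


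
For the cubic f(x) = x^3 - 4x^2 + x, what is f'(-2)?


Differentiate f(x) = x^3 - 4x^2 + x term by term:
f'(x) = 3x^2 - 8x + 1
Substitute x = -2:
f'(-2) = 3 * (-2)^2 - 8 * (-2) + 1
= 12 + 16 + 1
= 29

29


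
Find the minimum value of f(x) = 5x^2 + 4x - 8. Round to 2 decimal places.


For a quadratic f(x) = ax^2 + bx + c with a > 0, the minimum is at the vertex.
Vertex x-coordinate: x = -b/(2a)
x = -(4) / (2 * 5)
x = -4/10 = -2/5
Substitute back to find the minimum value:
f(-2/5) = 5 * (-2/5)^2 + 4 * (-2/5) - 8
= 4/5 - 8/5 - 8
= -44/5 = -8.80

-8.80


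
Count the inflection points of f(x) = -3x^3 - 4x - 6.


Inflection points occur where f''(x) = 0 and concavity changes.
f(x) = -3x^3 - 4x - 6
f'(x) = -9x^2 - 4
f''(x) = -18x
Set f''(x) = 0:
-18x = 0
x = 0 / (-18) = 0
Since f''(x) is linear (degree 1), it changes sign at this point.
Therefore there is exactly 1 inflection point.

1


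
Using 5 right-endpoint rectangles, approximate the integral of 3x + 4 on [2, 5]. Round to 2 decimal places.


Right Riemann sum uses right endpoints of each subinterval.
Interval: [2, 5], n = 5
dx = (5 - 2) / 5 = 3/5
Right endpoints: [13/5, 16/5, 19/5, 22/5, 5]
f values: [59/5, 68/5, 77/5, 86/5, 19]
Sum = dx * (sum of f values)
= 3/5 * 77
= 231/5 = 46.20

46.20


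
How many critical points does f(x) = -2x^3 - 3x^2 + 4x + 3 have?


Find where f'(x) = 0:
f(x) = -2x^3 - 3x^2 + 4x + 3
f'(x) = -6x^2 - 6x + 4
This is a quadratic in x. Use the discriminant to count real roots.
Discriminant = (-6)^2 - 4 * (-6) * 4
= 36 - (-96)
= 132
Since discriminant > 0, f'(x) = 0 has 2 real solutions.
Number of critical points: 2

2


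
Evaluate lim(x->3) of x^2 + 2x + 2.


Since polynomials are continuous, we use direct substitution.
lim(x->3) of x^2 + 2x + 2
= 1 * 3^2 + 2 * 3 + 2
= 9 + 6 + 2
= 17

17


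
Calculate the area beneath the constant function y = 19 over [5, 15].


The area under a constant function y = 19 is a rectangle.
Width = 15 - 5 = 10
Height = 19
Area = width * height
= 10 * 19
= 190

190


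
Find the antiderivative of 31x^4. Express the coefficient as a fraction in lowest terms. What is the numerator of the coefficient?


Apply the power rule for integration:
integral of ax^n dx = a/(n+1) * x^(n+1) + C
integral of 31x^4 dx
= 31/5 * x^5 + C
The coefficient in lowest terms is 31/5, and its numerator is 31

31


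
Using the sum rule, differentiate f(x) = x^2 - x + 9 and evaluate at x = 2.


Differentiate term by term using power and sum rules:
f(x) = x^2 - x + 9
f'(x) = 2x - 1
Substitute x = 2:
f'(2) = 2 * 2 - 1
= 4 - 1
= 3

3


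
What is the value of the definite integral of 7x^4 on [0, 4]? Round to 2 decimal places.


Find the antiderivative of 7x^4:
F(x) = 7/5 * x^5
Apply the Fundamental Theorem of Calculus:
F(4) - F(0)
= 7/5 * 4^5 - 7/5 * 0^5
= 7/5 * (1024 - 0)
= 7/5 * 1024
= 7168/5 = 1433.60

1433.60


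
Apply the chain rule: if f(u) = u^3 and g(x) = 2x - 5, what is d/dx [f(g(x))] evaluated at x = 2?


Using the chain rule: (f(g(x)))' = f'(g(x)) * g'(x)
First, find g(2):
g(2) = 2 * 2 - 5 = -1
Next, f'(u) = 3u^2
And g'(x) = 2
So f'(g(2)) * g'(2)
= 3 * (-1)^2 * 2
= 3 * 1 * 2
= 6

6


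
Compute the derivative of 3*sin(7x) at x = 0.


Apply the chain rule to differentiate 3*sin(7x):
d/dx [3*sin(7x)]
= 3 * cos(7x) * d/dx(7x)
= 3 * 7 * cos(7x)
= 21 * cos(7x)
Evaluate at x = 0:
= 21 * cos(0)
= 21 * 1
= 21

21


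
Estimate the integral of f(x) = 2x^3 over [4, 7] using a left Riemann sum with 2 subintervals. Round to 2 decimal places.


Left Riemann sum uses left endpoints of each subinterval.
Interval: [4, 7], n = 2
dx = (7 - 4) / 2 = 3/2
Left endpoints: [4, 11/2]
f values: [128, 1331/4]
Sum = dx * (sum of f values)
= 3/2 * 1843/4
= 5529/8 ≈ 691.13

691.13


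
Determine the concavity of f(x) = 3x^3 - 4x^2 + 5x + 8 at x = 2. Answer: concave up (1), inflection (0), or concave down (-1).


Concavity is determined by the sign of f''(x).
f(x) = 3x^3 - 4x^2 + 5x + 8
f'(x) = 9x^2 - 8x + 5
f''(x) = 18x - 8
f''(2) = 18 * 2 - 8
= 36 - 8
= 28
Since f''(2) > 0, the function is concave up (1)

1


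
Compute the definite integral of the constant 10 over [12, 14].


The integral of a constant k over [a, b] equals k * (b - a).
integral from 12 to 14 of 10 dx
= 10 * (14 - 12)
= 10 * 2
= 20

20


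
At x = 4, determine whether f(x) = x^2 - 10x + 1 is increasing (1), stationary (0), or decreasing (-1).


Compute f'(x) to determine behavior:
f'(x) = 2x - 10
f'(4) = 2 * 4 - 10
= 8 - 10
= -2
Since f'(4) < 0, the function is decreasing (-1)

-1


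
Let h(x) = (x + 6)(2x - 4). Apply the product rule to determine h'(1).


Let u(x) = x + 6 and v(x) = 2x - 4
u'(x) = 1
v'(x) = 2
Product rule: h'(x) = u'(x)*v(x) + u(x)*v'(x)
= 1 * (2x - 4) + (x + 6) * 2
At x = 1:
u(1) = 1 * 1 + 6 = 7
v(1) = 2 * 1 - 4 = -2
h'(1) = 1 * (-2) + 7 * 2
= -2 + 14
= 12

12


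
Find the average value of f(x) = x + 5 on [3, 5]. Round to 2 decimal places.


Average value = 1/(b-a) * integral from a to b of f(x) dx
First compute the integral of x + 5:
F(x) = (1/2)x^2 + 5x
F(5) = 1/2 * 25 + 5 * 5 = 75/2
F(3) = 1/2 * 9 + 5 * 3 = 39/2
Integral = 75/2 - 39/2 = 18
Average = 18 / (5 - 3) = 18 / 2
= 9 = 9.00

9.00


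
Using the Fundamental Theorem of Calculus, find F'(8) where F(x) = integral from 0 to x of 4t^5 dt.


By the Fundamental Theorem of Calculus (Part 1):
If F(x) = integral from 0 to x of f(t) dt, then F'(x) = f(x)
Here f(t) = 4t^5
So F'(x) = 4x^5
Evaluate at x = 8:
F'(8) = 4 * 8^5
= 4 * 32768
= 131072

131072


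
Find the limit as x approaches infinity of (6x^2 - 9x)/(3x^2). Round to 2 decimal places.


For limits at infinity with equal-degree polynomials,
we compare leading coefficients.
Numerator leading term: 6x^2
Denominator leading term: 3x^2
Divide both by x^2:
lim = (6 - 9/x) / (3)
As x -> infinity, the 1/x and 1/x^2 terms vanish:
= 6/3 = 2 = 2.00

2.00


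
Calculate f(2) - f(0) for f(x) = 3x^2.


Net change = f(b) - f(a)
f(x) = 3x^2
Compute f(2):
f(2) = 3 * 2^2 + 0 * 2 + 0
= 12 + 0 + 0
= 12
Compute f(0):
f(0) = 3 * 0^2 + 0 * 0 + 0
= 0 + 0 + 0
= 0
Net change = 12 - 0 = 12

12


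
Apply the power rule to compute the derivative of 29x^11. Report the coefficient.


We apply the power rule: d/dx [ax^n] = a*n * x^(n-1)
d/dx [29x^11]
= 29 * 11 * x^(11-1)
= 319x^10
The coefficient is 319

319


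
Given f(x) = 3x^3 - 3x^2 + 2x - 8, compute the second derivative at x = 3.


First derivative:
f'(x) = 9x^2 - 6x + 2
Second derivative:
f''(x) = 18x - 6
Substitute x = 3:
f''(3) = 18 * 3 - 6
= 54 - 6
= 48

48


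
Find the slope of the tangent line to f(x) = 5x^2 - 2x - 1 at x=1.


The slope of the tangent line equals f'(x) at the point.
f(x) = 5x^2 - 2x - 1
f'(x) = 10x - 2
At x = 1:
f'(1) = 10 * 1 - 2
= 10 - 2
= 8

8


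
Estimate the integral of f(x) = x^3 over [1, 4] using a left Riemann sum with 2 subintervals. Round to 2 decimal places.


Left Riemann sum uses left endpoints of each subinterval.
Interval: [1, 4], n = 2
dx = (4 - 1) / 2 = 3/2
Left endpoints: [1, 5/2]
f values: [1, 125/8]
Sum = dx * (sum of f values)
= 3/2 * 133/8
= 399/16 ≈ 24.94

24.94


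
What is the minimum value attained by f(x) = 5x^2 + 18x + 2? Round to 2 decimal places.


For a quadratic f(x) = ax^2 + bx + c with a > 0, the minimum is at the vertex.
Vertex x-coordinate: x = -b/(2a)
x = -(18) / (2 * 5)
x = -18/10 = -9/5
Substitute back to find the minimum value:
f(-9/5) = 5 * (-9/5)^2 + 18 * (-9/5) + 2
= 81/5 - 162/5 + 2
= -71/5 = -14.20

-14.20


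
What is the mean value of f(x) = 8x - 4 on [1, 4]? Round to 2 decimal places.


Average value = 1/(b-a) * integral from a to b of f(x) dx
First compute the integral of 8x - 4:
F(x) = 4x^2 - 4x
F(4) = 4 * 16 - 4 * 4 = 48
F(1) = 4 * 1 - 4 * 1 = 0
Integral = 48 - 0 = 48
Average = 48 / (4 - 1) = 48 / 3
= 16 = 16.00

16.00


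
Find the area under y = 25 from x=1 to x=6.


The area under a constant function y = 25 is a rectangle.
Width = 6 - 1 = 5
Height = 25
Area = width * height
= 5 * 25
= 125

125


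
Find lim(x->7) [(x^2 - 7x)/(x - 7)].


Direct substitution gives 0/0, so we factor the numerator.
Factor: (x^2 - 7x) = (x - 7)(x)
Cancel the common factor (x - 7):
(x^2 - 7x)/(x - 7) = (x)
Now substitute x = 7:
= (7) - (0) = 7

7


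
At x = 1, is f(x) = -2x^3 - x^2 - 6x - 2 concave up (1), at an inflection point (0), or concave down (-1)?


Concavity is determined by the sign of f''(x).
f(x) = -2x^3 - x^2 - 6x - 2
f'(x) = -6x^2 - 2x - 6
f''(x) = -12x - 2
f''(1) = -12 * 1 - 2
= -12 - 2
= -14
Since f''(1) < 0, the function is concave down (-1)

-1


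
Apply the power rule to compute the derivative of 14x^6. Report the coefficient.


We apply the power rule: d/dx [ax^n] = a*n * x^(n-1)
d/dx [14x^6]
= 14 * 6 * x^(6-1)
= 84x^5
The coefficient is 84

84


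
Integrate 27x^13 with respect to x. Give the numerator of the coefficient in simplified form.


Apply the power rule for integration:
integral of ax^n dx = a/(n+1) * x^(n+1) + C
integral of 27x^13 dx
= 27/14 * x^14 + C
The coefficient in lowest terms is 27/14, and its numerator is 27

27


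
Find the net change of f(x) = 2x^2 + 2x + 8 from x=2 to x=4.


Net change = f(b) - f(a)
f(x) = 2x^2 + 2x + 8
Compute f(4):
f(4) = 2 * 4^2 + 2 * 4 + 8
= 32 + 8 + 8
= 48
Compute f(2):
f(2) = 2 * 2^2 + 2 * 2 + 8
= 8 + 4 + 8
= 20
Net change = 48 - 20 = 28

28


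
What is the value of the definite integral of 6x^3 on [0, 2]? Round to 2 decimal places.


Find the antiderivative of 6x^3:
F(x) = 6/4 * x^4
Apply the Fundamental Theorem of Calculus:
F(2) - F(0)
= 6/4 * 2^4 - 6/4 * 0^4
= 6/4 * (16 - 0)
= 6/4 * 16
= 24 = 24.00

24.00


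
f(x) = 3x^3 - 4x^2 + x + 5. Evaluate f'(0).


Differentiate f(x) = 3x^3 - 4x^2 + x + 5 term by term:
f'(x) = 9x^2 - 8x + 1
Substitute x = 0:
f'(0) = 9 * 0^2 - 8 * 0 + 1
= 0 + 0 + 1
= 1

1


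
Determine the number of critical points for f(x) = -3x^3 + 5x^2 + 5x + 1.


Find where f'(x) = 0:
f(x) = -3x^3 + 5x^2 + 5x + 1
f'(x) = -9x^2 + 10x + 5
This is a quadratic in x. Use the discriminant to count real roots.
Discriminant = (10)^2 - 4 * (-9) * 5
= 100 - (-180)
= 280
Since discriminant > 0, f'(x) = 0 has 2 real solutions.
Number of critical points: 2

2


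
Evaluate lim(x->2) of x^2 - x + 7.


Since polynomials are continuous, we use direct substitution.
lim(x->2) of x^2 - x + 7
= 1 * 2^2 - 1 * 2 + 7
= 4 - 2 + 7
= 9

9


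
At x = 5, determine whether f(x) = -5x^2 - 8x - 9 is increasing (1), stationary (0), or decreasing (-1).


Compute f'(x) to determine behavior:
f'(x) = -10x - 8
f'(5) = -10 * 5 - 8
= -50 - 8
= -58
Since f'(5) < 0, the function is decreasing (-1)

-1


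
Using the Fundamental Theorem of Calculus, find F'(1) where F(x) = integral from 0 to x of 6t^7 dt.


By the Fundamental Theorem of Calculus (Part 1):
If F(x) = integral from 0 to x of f(t) dt, then F'(x) = f(x)
Here f(t) = 6t^7
So F'(x) = 6x^7
Evaluate at x = 1:
F'(1) = 6 * 1^7
= 6 * 1
= 6

6


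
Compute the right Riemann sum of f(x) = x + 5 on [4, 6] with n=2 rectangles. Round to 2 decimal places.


Right Riemann sum uses right endpoints of each subinterval.
Interval: [4, 6], n = 2
dx = (6 - 4) / 2 = 1
Right endpoints: [5, 6]
f values: [10, 11]
Sum = dx * (sum of f values)
= 1 * 21
= 21 = 21.00

21.00


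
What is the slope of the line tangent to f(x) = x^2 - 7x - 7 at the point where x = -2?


The slope of the tangent line equals f'(x) at the point.
f(x) = x^2 - 7x - 7
f'(x) = 2x - 7
At x = -2:
f'(-2) = 2 * (-2) - 7
= -4 - 7
= -11

-11


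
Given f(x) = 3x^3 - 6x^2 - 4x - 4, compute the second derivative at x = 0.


First derivative:
f'(x) = 9x^2 - 12x - 4
Second derivative:
f''(x) = 18x - 12
Substitute x = 0:
f''(0) = 18 * 0 - 12
= 0 - 12
= -12

-12


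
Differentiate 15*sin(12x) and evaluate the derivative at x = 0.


Apply the chain rule to differentiate 15*sin(12x):
d/dx [15*sin(12x)]
= 15 * cos(12x) * d/dx(12x)
= 15 * 12 * cos(12x)
= 180 * cos(12x)
Evaluate at x = 0:
= 180 * cos(0)
= 180 * 1
= 180

180


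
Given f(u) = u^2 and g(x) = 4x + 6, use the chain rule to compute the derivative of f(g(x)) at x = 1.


Using the chain rule: (f(g(x)))' = f'(g(x)) * g'(x)
First, find g(1):
g(1) = 4 * 1 + 6 = 10
Next, f'(u) = 2u
And g'(x) = 4
So f'(g(1)) * g'(1)
= 2 * 10 * 4
= 80

80


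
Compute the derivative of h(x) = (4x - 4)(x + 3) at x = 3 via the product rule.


Let u(x) = 4x - 4 and v(x) = x + 3
u'(x) = 4
v'(x) = 1
Product rule: h'(x) = u'(x)*v(x) + u(x)*v'(x)
= 4 * (x + 3) + (4x - 4) * 1
At x = 3:
u(3) = 4 * 3 - 4 = 8
v(3) = 1 * 3 + 3 = 6
h'(3) = 4 * 6 + 8 * 1
= 24 + 8
= 32

32


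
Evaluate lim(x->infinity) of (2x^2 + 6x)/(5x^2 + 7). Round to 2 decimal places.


For limits at infinity with equal-degree polynomials,
we compare leading coefficients.
Numerator leading term: 2x^2
Denominator leading term: 5x^2
Divide both by x^2:
lim = (2 + 6/x) / (5 + 7/x^2)
As x -> infinity, the 1/x and 1/x^2 terms vanish:
= 2/5 = 0.40

0.40


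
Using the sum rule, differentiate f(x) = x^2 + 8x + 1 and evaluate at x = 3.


Differentiate term by term using power and sum rules:
f(x) = x^2 + 8x + 1
f'(x) = 2x + 8
Substitute x = 3:
f'(3) = 2 * 3 + 8
= 6 + 8
= 14

14


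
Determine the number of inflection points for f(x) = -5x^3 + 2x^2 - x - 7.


Inflection points occur where f''(x) = 0 and concavity changes.
f(x) = -5x^3 + 2x^2 - x - 7
f'(x) = -15x^2 + 4x - 1
f''(x) = -30x + 4
Set f''(x) = 0:
-30x + 4 = 0
x = -4 / (-30) = 2/15
Since f''(x) is linear (degree 1), it changes sign at this point.
Therefore there is exactly 1 inflection point.

1


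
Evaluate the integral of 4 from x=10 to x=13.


The integral of a constant k over [a, b] equals k * (b - a).
integral from 10 to 13 of 4 dx
= 4 * (13 - 10)
= 4 * 3
= 12

12


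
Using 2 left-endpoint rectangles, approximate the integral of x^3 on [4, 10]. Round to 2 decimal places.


Left Riemann sum uses left endpoints of each subinterval.
Interval: [4, 10], n = 2
dx = (10 - 4) / 2 = 3
Left endpoints: [4, 7]
f values: [64, 343]
Sum = dx * (sum of f values)
= 3 * 407
= 1221 = 1221.00

1221.00


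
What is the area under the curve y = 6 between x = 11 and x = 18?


The area under a constant function y = 6 is a rectangle.
Width = 18 - 11 = 7
Height = 6
Area = width * height
= 7 * 6
= 42

42


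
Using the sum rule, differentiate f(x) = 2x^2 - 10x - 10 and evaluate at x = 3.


Differentiate term by term using power and sum rules:
f(x) = 2x^2 - 10x - 10
f'(x) = 4x - 10
Substitute x = 3:
f'(3) = 4 * 3 - 10
= 12 - 10
= 2

2


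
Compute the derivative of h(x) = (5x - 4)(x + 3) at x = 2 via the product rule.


Let u(x) = 5x - 4 and v(x) = x + 3
u'(x) = 5
v'(x) = 1
Product rule: h'(x) = u'(x)*v(x) + u(x)*v'(x)
= 5 * (x + 3) + (5x - 4) * 1
At x = 2:
u(2) = 5 * 2 - 4 = 6
v(2) = 1 * 2 + 3 = 5
h'(2) = 5 * 5 + 6 * 1
= 25 + 6
= 31

31


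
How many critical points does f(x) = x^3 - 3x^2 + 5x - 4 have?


Find where f'(x) = 0:
f(x) = x^3 - 3x^2 + 5x - 4
f'(x) = 3x^2 - 6x + 5
This is a quadratic in x. Use the discriminant to count real roots.
Discriminant = (-6)^2 - 4 * 3 * 5
= 36 - 60
= -24
Since discriminant < 0, f'(x) = 0 has no real solutions.
Number of critical points: 0

0


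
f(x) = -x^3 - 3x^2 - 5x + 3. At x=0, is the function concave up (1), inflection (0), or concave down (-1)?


Concavity is determined by the sign of f''(x).
f(x) = -x^3 - 3x^2 - 5x + 3
f'(x) = -3x^2 - 6x - 5
f''(x) = -6x - 6
f''(0) = -6 * 0 - 6
= 0 - 6
= -6
Since f''(0) < 0, the function is concave down (-1)

-1


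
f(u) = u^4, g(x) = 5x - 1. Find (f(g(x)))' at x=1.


Using the chain rule: (f(g(x)))' = f'(g(x)) * g'(x)
First, find g(1):
g(1) = 5 * 1 - 1 = 4
Next, f'(u) = 4u^3
And g'(x) = 5
So f'(g(1)) * g'(1)
= 4 * 4^3 * 5
= 4 * 64 * 5
= 1280

1280


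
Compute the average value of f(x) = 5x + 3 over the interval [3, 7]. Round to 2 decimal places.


Average value = 1/(b-a) * integral from a to b of f(x) dx
First compute the integral of 5x + 3:
F(x) = (5/2)x^2 + 3x
F(7) = 5/2 * 49 + 3 * 7 = 287/2
F(3) = 5/2 * 9 + 3 * 3 = 63/2
Integral = 287/2 - 63/2 = 112
Average = 112 / (7 - 3) = 112 / 4
= 28 = 28.00

28.00


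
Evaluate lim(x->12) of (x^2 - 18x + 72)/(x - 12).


Direct substitution gives 0/0, so we factor the numerator.
Factor: (x^2 - 18x + 72) = (x - 12)(x - 6)
Cancel the common factor (x - 12):
(x^2 - 18x + 72)/(x - 12) = (x - 6)
Now substitute x = 12:
= (12) - (6) = 6

6


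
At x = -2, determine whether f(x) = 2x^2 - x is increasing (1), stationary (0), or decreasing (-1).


Compute f'(x) to determine behavior:
f'(x) = 4x - 1
f'(-2) = 4 * (-2) - 1
= -8 - 1
= -9
Since f'(-2) < 0, the function is decreasing (-1)

-1


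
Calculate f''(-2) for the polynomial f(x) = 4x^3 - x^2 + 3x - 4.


First derivative:
f'(x) = 12x^2 - 2x + 3
Second derivative:
f''(x) = 24x - 2
Substitute x = -2:
f''(-2) = 24 * (-2) - 2
= -48 - 2
= -50

-50


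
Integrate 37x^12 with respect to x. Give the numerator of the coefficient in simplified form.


Apply the power rule for integration:
integral of ax^n dx = a/(n+1) * x^(n+1) + C
integral of 37x^12 dx
= 37/13 * x^13 + C
The coefficient in lowest terms is 37/13, and its numerator is 37

37


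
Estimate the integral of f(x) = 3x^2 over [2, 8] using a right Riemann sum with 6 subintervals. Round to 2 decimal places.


Right Riemann sum uses right endpoints of each subinterval.
Interval: [2, 8], n = 6
dx = (8 - 2) / 6 = 1
Right endpoints: [3, 4, 5, 6, 7, 8]
f values: [27, 48, 75, 108, 147, 192]
Sum = dx * (sum of f values)
= 1 * 597
= 597 = 597.00

597.00


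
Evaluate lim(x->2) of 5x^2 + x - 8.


Since polynomials are continuous, we use direct substitution.
lim(x->2) of 5x^2 + x - 8
= 5 * 2^2 + 1 * 2 - 8
= 20 + 2 - 8
= 14

14


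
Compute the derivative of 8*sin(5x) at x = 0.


Apply the chain rule to differentiate 8*sin(5x):
d/dx [8*sin(5x)]
= 8 * cos(5x) * d/dx(5x)
= 8 * 5 * cos(5x)
= 40 * cos(5x)
Evaluate at x = 0:
= 40 * cos(0)
= 40 * 1
= 40

40


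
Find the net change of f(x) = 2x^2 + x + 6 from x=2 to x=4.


Net change = f(b) - f(a)
f(x) = 2x^2 + x + 6
Compute f(4):
f(4) = 2 * 4^2 + 1 * 4 + 6
= 32 + 4 + 6
= 42
Compute f(2):
f(2) = 2 * 2^2 + 1 * 2 + 6
= 8 + 2 + 6
= 16
Net change = 42 - 16 = 26

26


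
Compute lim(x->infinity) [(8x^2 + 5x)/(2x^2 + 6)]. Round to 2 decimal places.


For limits at infinity with equal-degree polynomials,
we compare leading coefficients.
Numerator leading term: 8x^2
Denominator leading term: 2x^2
Divide both by x^2:
lim = (8 + 5/x) / (2 + 6/x^2)
As x -> infinity, the 1/x and 1/x^2 terms vanish:
= 8/2 = 4 = 4.00

4.00


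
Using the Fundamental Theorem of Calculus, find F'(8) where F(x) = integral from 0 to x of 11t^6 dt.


By the Fundamental Theorem of Calculus (Part 1):
If F(x) = integral from 0 to x of f(t) dt, then F'(x) = f(x)
Here f(t) = 11t^6
So F'(x) = 11x^6
Evaluate at x = 8:
F'(8) = 11 * 8^6
= 11 * 262144
= 2883584

2883584


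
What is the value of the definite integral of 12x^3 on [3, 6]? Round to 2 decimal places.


Find the antiderivative of 12x^3:
F(x) = 12/4 * x^4
Apply the Fundamental Theorem of Calculus:
F(6) - F(3)
= 12/4 * 6^4 - 12/4 * 3^4
= 12/4 * (1296 - 81)
= 12/4 * 1215
= 3645 = 3645.00

3645.00


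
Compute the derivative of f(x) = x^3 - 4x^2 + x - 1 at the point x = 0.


Differentiate f(x) = x^3 - 4x^2 + x - 1 term by term:
f'(x) = 3x^2 - 8x + 1
Substitute x = 0:
f'(0) = 3 * 0^2 - 8 * 0 + 1
= 0 + 0 + 1
= 1

1


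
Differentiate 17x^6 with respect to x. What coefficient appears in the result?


We apply the power rule: d/dx [ax^n] = a*n * x^(n-1)
d/dx [17x^6]
= 17 * 6 * x^(6-1)
= 102x^5
The coefficient is 102

102


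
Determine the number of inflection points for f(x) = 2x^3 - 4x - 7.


Inflection points occur where f''(x) = 0 and concavity changes.
f(x) = 2x^3 - 4x - 7
f'(x) = 6x^2 - 4
f''(x) = 12x
Set f''(x) = 0:
12x = 0
x = 0 / 12 = 0
Since f''(x) is linear (degree 1), it changes sign at this point.
Therefore there is exactly 1 inflection point.

1


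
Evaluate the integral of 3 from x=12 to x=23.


The integral of a constant k over [a, b] equals k * (b - a).
integral from 12 to 23 of 3 dx
= 3 * (23 - 12)
= 3 * 11
= 33

33


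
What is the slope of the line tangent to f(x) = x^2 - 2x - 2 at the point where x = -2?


The slope of the tangent line equals f'(x) at the point.
f(x) = x^2 - 2x - 2
f'(x) = 2x - 2
At x = -2:
f'(-2) = 2 * (-2) - 2
= -4 - 2
= -6

-6


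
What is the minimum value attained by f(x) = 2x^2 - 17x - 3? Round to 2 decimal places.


For a quadratic f(x) = ax^2 + bx + c with a > 0, the minimum is at the vertex.
Vertex x-coordinate: x = -b/(2a)
x = -(-17) / (2 * 2)
x = 17/4
Substitute back to find the minimum value:
f(17/4) = 2 * (17/4)^2 - 17 * (17/4) - 3
= 289/8 - 289/4 - 3
= -313/8 ≈ -39.13

-39.13


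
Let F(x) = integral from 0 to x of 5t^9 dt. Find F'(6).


By the Fundamental Theorem of Calculus (Part 1):
If F(x) = integral from 0 to x of f(t) dt, then F'(x) = f(x)
Here f(t) = 5t^9
So F'(x) = 5x^9
Evaluate at x = 6:
F'(6) = 5 * 6^9
= 5 * 10077696
= 50388480

50388480


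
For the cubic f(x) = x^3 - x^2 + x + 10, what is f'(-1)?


Differentiate f(x) = x^3 - x^2 + x + 10 term by term:
f'(x) = 3x^2 - 2x + 1
Substitute x = -1:
f'(-1) = 3 * (-1)^2 - 2 * (-1) + 1
= 3 + 2 + 1
= 6

6


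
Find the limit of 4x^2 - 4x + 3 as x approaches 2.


Since polynomials are continuous, we use direct substitution.
lim(x->2) of 4x^2 - 4x + 3
= 4 * 2^2 - 4 * 2 + 3
= 16 - 8 + 3
= 11

11


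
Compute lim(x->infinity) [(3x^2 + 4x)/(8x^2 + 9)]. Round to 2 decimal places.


For limits at infinity with equal-degree polynomials,
we compare leading coefficients.
Numerator leading term: 3x^2
Denominator leading term: 8x^2
Divide both by x^2:
lim = (3 + 4/x) / (8 + 9/x^2)
As x -> infinity, the 1/x and 1/x^2 terms vanish:
= 3/8 ≈ 0.38

0.38


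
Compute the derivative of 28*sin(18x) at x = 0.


Apply the chain rule to differentiate 28*sin(18x):
d/dx [28*sin(18x)]
= 28 * cos(18x) * d/dx(18x)
= 28 * 18 * cos(18x)
= 504 * cos(18x)
Evaluate at x = 0:
= 504 * cos(0)
= 504 * 1
= 504

504


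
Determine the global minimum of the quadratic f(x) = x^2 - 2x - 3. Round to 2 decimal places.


For a quadratic f(x) = ax^2 + bx + c with a > 0, the minimum is at the vertex.
Vertex x-coordinate: x = -b/(2a)
x = -(-2) / (2 * 1)
x = 2/2 = 1
Substitute back to find the minimum value:
f(1) = 1 * 1^2 - 2 * 1 - 3
= 1 - 2 - 3
= -4 = -4.00

-4.00


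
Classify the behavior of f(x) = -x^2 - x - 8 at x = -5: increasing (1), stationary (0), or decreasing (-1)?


Compute f'(x) to determine behavior:
f'(x) = -2x - 1
f'(-5) = -2 * (-5) - 1
= 10 - 1
= 9
Since f'(-5) > 0, the function is increasing (1)

1
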